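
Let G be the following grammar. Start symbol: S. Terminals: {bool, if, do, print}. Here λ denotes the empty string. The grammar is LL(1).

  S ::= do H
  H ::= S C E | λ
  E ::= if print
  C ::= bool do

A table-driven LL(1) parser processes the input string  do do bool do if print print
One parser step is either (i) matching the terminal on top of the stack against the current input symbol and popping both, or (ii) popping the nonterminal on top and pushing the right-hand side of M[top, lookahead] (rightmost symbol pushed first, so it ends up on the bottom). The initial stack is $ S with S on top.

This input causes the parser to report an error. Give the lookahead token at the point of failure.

print

step 1: stack=$ S  input=do do bool do if print print $  — expand S ::= do H
step 2: stack=$ H do  input=do do bool do if print print $  — match do
step 3: stack=$ H  input=do bool do if print print $  — expand H ::= S C E
step 4: stack=$ E C S  input=do bool do if print print $  — expand S ::= do H
step 5: stack=$ E C H do  input=do bool do if print print $  — match do
step 6: stack=$ E C H  input=bool do if print print $  — expand H ::= λ
step 7: stack=$ E C  input=bool do if print print $  — expand C ::= bool do
step 8: stack=$ E do bool  input=bool do if print print $  — match bool
step 9: stack=$ E do  input=do if print print $  — match do
step 10: stack=$ E  input=if print print $  — expand E ::= if print
step 11: stack=$ print if  input=if print print $  — match if
step 12: stack=$ print  input=print print $  — match print
step 13: stack=$  input=print $  — error: stack empty but input remains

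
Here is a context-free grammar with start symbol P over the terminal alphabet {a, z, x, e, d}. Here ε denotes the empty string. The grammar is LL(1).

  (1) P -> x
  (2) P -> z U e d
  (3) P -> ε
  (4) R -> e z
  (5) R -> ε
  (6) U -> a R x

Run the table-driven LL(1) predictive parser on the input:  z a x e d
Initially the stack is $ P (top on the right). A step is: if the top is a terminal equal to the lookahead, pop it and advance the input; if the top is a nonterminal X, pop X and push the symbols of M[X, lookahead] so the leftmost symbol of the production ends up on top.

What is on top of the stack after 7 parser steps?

step 1: stack=$ P  input=z a x e d $  — expand P -> z U e d
step 2: stack=$ d e U z  input=z a x e d $  — match z
step 3: stack=$ d e U  input=a x e d $  — expand U -> a R x
step 4: stack=$ d e x R a  input=a x e d $  — match a
step 5: stack=$ d e x R  input=x e d $  — expand R -> ε
step 6: stack=$ d e x  input=x e d $  — match x
step 7: stack=$ d e  input=e d $  — match e
Stack after step 7: $ d (top = d).

d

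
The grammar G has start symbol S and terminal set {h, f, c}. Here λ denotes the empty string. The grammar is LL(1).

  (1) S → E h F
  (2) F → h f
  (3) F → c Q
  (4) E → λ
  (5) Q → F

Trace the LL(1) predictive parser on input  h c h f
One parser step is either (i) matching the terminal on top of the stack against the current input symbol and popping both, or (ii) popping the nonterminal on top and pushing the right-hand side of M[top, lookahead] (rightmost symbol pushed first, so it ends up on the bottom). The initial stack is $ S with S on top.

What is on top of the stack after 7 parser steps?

     Stack    Input      Action
  1  $ S      h c h f $  expand S → E h F
  2  $ F h E  h c h f $  expand E → λ
  3  $ F h    h c h f $  match h
  4  $ F      c h f $    expand F → c Q
  5  $ Q c    c h f $    match c
  6  $ Q      h f $      expand Q → F
  7  $ F      h f $      expand F → h f
Stack after step 7: $ f h (top = h).

h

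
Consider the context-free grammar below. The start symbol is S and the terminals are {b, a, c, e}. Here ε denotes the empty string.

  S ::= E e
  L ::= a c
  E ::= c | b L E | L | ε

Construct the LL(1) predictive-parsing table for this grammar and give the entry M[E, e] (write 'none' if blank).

FIRST(L): from L::=a c we get {a}. So FIRST(L) = {a}.
FIRST(E): from E::=c we get {c}; from E::=b L E we get {b}; from E::=L we get {a}; from E::=ε we get {ε}. So FIRST(E) = {ε, a, b, c}.
FIRST(S): from S::=E e we get {a, b, c, e}. So FIRST(S) = {a, b, c, e}.
FOLLOW(S) includes $ since S is the start symbol.
FOLLOW(E): in S::=E e, E is followed by e with FIRST {e}; in E::=b L E, the suffix after E is empty (adds nothing new). Thus FOLLOW(E) = {e}.
For E ::= c: FIRST(c) = {c}, so it goes in M[E, t] for t ∈ {c}.
For E ::= b L E: FIRST(b L E) = {b}, so it goes in M[E, t] for t ∈ {b}.
For E ::= L: FIRST(L) = {a}, so it goes in M[E, t] for t ∈ {a}.
For E ::= ε: FIRST(ε) = {ε}, so it goes in M[E, t] for t ∈ {}; since ε ∈ FIRST, also for every t ∈ FOLLOW(E) = {e}.

E ::= ε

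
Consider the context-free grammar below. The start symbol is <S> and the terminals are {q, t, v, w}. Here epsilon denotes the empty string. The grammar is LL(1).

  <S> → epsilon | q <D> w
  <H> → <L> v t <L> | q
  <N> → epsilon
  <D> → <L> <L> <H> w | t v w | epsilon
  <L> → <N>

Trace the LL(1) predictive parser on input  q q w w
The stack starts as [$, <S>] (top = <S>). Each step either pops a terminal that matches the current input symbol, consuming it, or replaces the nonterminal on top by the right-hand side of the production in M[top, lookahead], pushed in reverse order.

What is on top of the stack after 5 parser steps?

     Stack              Input      Action
  1  $ <S>              q q w w $  expand <S> → q <D> w
  2  $ w <D> q          q q w w $  match q
  3  $ w <D>            q w w $    expand <D> → <L> <L> <H> w
  4  $ w w <H> <L> <L>  q w w $    expand <L> → <N>
  5  $ w w <H> <L> <N>  q w w $    expand <N> → epsilon
Stack after step 5: $ w w <H> <L> (top = <L>).

<L>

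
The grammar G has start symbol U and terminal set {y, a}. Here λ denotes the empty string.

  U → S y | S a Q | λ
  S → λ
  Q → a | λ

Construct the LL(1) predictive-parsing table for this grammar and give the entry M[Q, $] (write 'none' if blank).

Q → λ

FIRST(S) = {λ}
FIRST(Q) = {λ, a}
FIRST(U) = {λ, a, y}  (via S y, S a Q)
FOLLOW(U) includes $ since U is the start symbol.
FOLLOW(U): U appears on no right-hand side. Thus FOLLOW(U) = {$}.
FOLLOW(Q): in U→S a Q, the suffix after Q is empty, so FOLLOW(Q) ⊇ FOLLOW(U) = {$}. Thus FOLLOW(Q) = {$}.
For Q → a: FIRST(a) = {a}, so it goes in M[Q, t] for t ∈ {a}.
For Q → λ: FIRST(λ) = {λ}, so it goes in M[Q, t] for t ∈ {}; since λ ∈ FIRST, also for every t ∈ FOLLOW(Q) = {$}.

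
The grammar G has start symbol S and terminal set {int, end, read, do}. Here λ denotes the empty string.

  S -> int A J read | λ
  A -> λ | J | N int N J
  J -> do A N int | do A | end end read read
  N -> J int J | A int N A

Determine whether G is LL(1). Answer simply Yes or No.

FIRST(S) = {λ, int}
FIRST(A) = {λ, do, end, int}
FIRST(J) = {do, end}
FIRST(N) = {do, end, int}
FOLLOW(S) = {$}
FOLLOW(A) = {do, end, int, read}
FOLLOW(J) = {do, end, int, read}
FOLLOW(N) = {do, end, int}
Cell M[A, do] receives both A -> λ and A -> J and A -> N int N J — the grammar is not LL(1).

No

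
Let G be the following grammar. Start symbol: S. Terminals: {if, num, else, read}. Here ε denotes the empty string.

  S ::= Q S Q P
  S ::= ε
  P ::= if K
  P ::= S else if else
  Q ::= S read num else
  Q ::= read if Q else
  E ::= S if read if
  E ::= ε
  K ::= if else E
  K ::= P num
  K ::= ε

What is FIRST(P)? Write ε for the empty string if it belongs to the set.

FIRST(S): from S::=Q S Q P we get {read}; from S::=ε we get {ε}. So FIRST(S) = {ε, read}.
FIRST(P): from P::=if K we get {if}; from P::=S else if else we get {else, read}. So FIRST(P) = {else, if, read}.
FIRST(Q): from Q::=S read num else we get {read}; from Q::=read if Q else we get {read}. So FIRST(Q) = {read}.
FIRST(E): from E::=S if read if we get {if, read}; from E::=ε we get {ε}. So FIRST(E) = {ε, if, read}.
FIRST(K): from K::=if else E we get {if}; from K::=P num we get {else, if, read}; from K::=ε we get {ε}. So FIRST(K) = {ε, else, if, read}.

{else, if, read}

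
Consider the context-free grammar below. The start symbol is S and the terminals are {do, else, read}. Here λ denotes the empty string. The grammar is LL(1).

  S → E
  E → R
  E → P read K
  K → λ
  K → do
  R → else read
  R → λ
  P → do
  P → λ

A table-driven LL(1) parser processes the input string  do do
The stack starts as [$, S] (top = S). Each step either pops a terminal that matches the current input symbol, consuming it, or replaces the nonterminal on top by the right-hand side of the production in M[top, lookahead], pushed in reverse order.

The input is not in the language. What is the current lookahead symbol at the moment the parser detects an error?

     Stack        Input    Action
  1  $ S          do do $  expand S → E
  2  $ E          do do $  expand E → P read K
  3  $ K read P   do do $  expand P → do
  4  $ K read do  do do $  match do
  5  $ K read     do $     error: top is terminal read but lookahead is do

do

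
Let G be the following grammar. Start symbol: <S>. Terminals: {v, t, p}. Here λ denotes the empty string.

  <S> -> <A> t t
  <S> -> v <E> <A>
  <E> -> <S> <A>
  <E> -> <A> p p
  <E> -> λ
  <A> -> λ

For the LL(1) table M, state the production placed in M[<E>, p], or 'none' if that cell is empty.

FIRST(<A>) = {λ}
FIRST(<S>) = {t, v}  (via <A> t t)
FIRST(<E>) = {λ, p, t, v}  (via <S> <A>, <A> p p)
FOLLOW(<S>) includes $ since <S> is the start symbol.
FOLLOW(<S>): in <E>-><S> <A>, <S> is followed by <A> with FIRST {λ}; in <E>-><S> <A>, the suffix after <S> is nullable, so FOLLOW(<S>) ⊇ FOLLOW(<E>) = {$}. Thus FOLLOW(<S>) = {$}.
FOLLOW(<E>): in <S>->v <E> <A>, <E> is followed by <A> with FIRST {λ}; in <S>->v <E> <A>, the suffix after <E> is nullable, so FOLLOW(<E>) ⊇ FOLLOW(<S>) = {$}. Thus FOLLOW(<E>) = {$}.
For <E> -> <S> <A>: FIRST(<S> <A>) = {t, v}, so it goes in M[<E>, t] for t ∈ {t, v}.
For <E> -> <A> p p: FIRST(<A> p p) = {p}, so it goes in M[<E>, t] for t ∈ {p}.
For <E> -> λ: FIRST(λ) = {λ}, so it goes in M[<E>, t] for t ∈ {}; since λ ∈ FIRST, also for every t ∈ FOLLOW(<E>) = {$}.

<E> -> <A> p p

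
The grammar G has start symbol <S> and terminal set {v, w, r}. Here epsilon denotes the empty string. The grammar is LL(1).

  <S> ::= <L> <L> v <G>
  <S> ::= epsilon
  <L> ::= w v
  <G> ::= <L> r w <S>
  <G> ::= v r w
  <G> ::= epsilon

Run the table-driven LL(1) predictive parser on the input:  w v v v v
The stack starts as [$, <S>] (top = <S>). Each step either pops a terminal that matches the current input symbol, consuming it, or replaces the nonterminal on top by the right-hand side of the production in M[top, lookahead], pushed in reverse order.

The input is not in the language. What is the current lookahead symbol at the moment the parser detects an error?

     Stack            Input        Action
  1  $ <S>            w v v v v $  expand <S> ::= <L> <L> v <G>
  2  $ <G> v <L> <L>  w v v v v $  expand <L> ::= w v
  3  $ <G> v <L> v w  w v v v v $  match w
  4  $ <G> v <L> v    v v v v $    match v
  5  $ <G> v <L>      v v v $      error: M[<L>, v] is empty

v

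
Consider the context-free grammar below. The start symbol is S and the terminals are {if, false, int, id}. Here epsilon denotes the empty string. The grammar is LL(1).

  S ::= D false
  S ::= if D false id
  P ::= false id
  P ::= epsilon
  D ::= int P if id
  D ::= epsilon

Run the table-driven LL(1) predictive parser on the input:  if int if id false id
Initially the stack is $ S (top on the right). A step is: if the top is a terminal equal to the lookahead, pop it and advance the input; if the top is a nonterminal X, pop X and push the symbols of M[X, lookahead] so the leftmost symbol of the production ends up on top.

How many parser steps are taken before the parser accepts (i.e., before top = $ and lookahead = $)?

     Stack                   Input                    Action
  1  $ S                     if int if id false id $  expand S ::= if D false id
  2  $ id false D if         if int if id false id $  match if
  3  $ id false D            int if id false id $     expand D ::= int P if id
  4  $ id false id if P int  int if id false id $     match int
  5  $ id false id if P      if id false id $         expand P ::= epsilon
  6  $ id false id if        if id false id $         match if
  7  $ id false id           id false id $            match id
  8  $ id false              false id $               match false
  9  $ id                    id $                     match id
Accept reached after 9 steps.

9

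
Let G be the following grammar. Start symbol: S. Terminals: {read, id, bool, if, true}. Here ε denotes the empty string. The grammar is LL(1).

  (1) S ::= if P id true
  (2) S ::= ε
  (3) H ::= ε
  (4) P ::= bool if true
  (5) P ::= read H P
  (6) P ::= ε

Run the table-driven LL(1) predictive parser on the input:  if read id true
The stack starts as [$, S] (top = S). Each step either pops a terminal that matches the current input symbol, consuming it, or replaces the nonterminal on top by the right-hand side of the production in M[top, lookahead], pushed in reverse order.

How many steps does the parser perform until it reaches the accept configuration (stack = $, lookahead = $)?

     Stack               Input              Action
  1  $ S                 if read id true $  expand S ::= if P id true
  2  $ true id P if      if read id true $  match if
  3  $ true id P         read id true $     expand P ::= read H P
  4  $ true id P H read  read id true $     match read
  5  $ true id P H       id true $          expand H ::= ε
  6  $ true id P         id true $          expand P ::= ε
  7  $ true id           id true $          match id
  8  $ true              true $             match true
Accept reached after 8 steps.

8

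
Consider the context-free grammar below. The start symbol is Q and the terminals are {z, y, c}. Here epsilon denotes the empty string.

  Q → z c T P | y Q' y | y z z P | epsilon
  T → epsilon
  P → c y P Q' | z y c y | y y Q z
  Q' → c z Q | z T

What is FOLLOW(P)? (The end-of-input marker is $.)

FIRST(Q) = {epsilon, y, z}
FIRST(T) = {epsilon}
FIRST(P) = {c, y, z}
FIRST(Q') = {c, z}
FOLLOW(Q) includes $ since Q is the start symbol.
FOLLOW(Q): in P→y y Q z, Q is followed by z with FIRST {z}; in Q'→c z Q, the suffix after Q is empty, so FOLLOW(Q) ⊇ FOLLOW(Q') = {$, c, y, z}. Thus FOLLOW(Q) = {$, c, y, z}.
FOLLOW(P): in Q→z c T P, the suffix after P is empty, so FOLLOW(P) ⊇ FOLLOW(Q) = {$, c, y, z}; in Q→y z z P, the suffix after P is empty, so FOLLOW(P) ⊇ FOLLOW(Q) = {$, c, y, z}; in P→c y P Q', P is followed by Q' with FIRST {c, z}. Thus FOLLOW(P) = {$, c, y, z}.
FOLLOW(Q'): in Q→y Q' y, Q' is followed by y with FIRST {y}; in P→c y P Q', the suffix after Q' is empty, so FOLLOW(Q') ⊇ FOLLOW(P) = {$, c, y, z}. Thus FOLLOW(Q') = {$, c, y, z}.
FOLLOW(T): in Q→z c T P, T is followed by P with FIRST {c, y, z}; in Q'→z T, the suffix after T is empty, so FOLLOW(T) ⊇ FOLLOW(Q') = {$, c, y, z}. Thus FOLLOW(T) = {$, c, y, z}.

{$, c, y, z}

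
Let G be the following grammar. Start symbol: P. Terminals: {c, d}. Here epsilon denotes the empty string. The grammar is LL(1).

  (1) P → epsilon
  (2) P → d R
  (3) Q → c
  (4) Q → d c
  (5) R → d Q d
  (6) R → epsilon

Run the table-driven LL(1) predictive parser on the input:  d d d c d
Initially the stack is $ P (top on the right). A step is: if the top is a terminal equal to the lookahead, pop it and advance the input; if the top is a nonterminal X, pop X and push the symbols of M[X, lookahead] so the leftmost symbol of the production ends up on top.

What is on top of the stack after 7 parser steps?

d

     Stack    Input        Action
  1  $ P      d d d c d $  expand P → d R
  2  $ R d    d d d c d $  match d
  3  $ R      d d c d $    expand R → d Q d
  4  $ d Q d  d d c d $    match d
  5  $ d Q    d c d $      expand Q → d c
  6  $ d c d  d c d $      match d
  7  $ d c    c d $        match c
Stack after step 7: $ d (top = d).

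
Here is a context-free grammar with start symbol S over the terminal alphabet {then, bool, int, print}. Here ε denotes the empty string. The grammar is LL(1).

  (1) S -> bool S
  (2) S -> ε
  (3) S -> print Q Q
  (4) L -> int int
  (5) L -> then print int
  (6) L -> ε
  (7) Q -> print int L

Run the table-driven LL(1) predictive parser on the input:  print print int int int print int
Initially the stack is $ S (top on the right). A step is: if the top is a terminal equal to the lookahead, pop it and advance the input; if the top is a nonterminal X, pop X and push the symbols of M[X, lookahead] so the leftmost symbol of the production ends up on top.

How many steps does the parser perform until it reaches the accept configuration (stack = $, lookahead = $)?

      Stack            Input                                Action
   1  $ S              print print int int int print int $  expand S -> print Q Q
   2  $ Q Q print      print print int int int print int $  match print
   3  $ Q Q            print int int int print int $        expand Q -> print int L
   4  $ Q L int print  print int int int print int $        match print
   5  $ Q L int        int int int print int $              match int
   6  $ Q L            int int print int $                  expand L -> int int
   7  $ Q int int      int int print int $                  match int
   8  $ Q int          int print int $                      match int
   9  $ Q              print int $                          expand Q -> print int L
  10  $ L int print    print int $                          match print
  11  $ L int          int $                                match int
  12  $ L              $                                    expand L -> ε
Accept reached after 12 steps.

12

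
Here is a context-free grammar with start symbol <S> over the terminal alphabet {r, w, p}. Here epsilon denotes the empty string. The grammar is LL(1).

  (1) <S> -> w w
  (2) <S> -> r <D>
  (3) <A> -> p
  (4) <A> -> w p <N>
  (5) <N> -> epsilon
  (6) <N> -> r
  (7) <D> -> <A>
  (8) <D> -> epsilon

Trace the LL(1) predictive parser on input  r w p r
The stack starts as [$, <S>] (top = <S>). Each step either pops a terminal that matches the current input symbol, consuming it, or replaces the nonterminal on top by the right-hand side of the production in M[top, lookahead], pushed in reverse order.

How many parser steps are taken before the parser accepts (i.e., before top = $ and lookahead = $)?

step 1: stack=$ <S>  input=r w p r $  — expand <S> -> r <D>
step 2: stack=$ <D> r  input=r w p r $  — match r
step 3: stack=$ <D>  input=w p r $  — expand <D> -> <A>
step 4: stack=$ <A>  input=w p r $  — expand <A> -> w p <N>
step 5: stack=$ <N> p w  input=w p r $  — match w
step 6: stack=$ <N> p  input=p r $  — match p
step 7: stack=$ <N>  input=r $  — expand <N> -> r
step 8: stack=$ r  input=r $  — match r
Accept reached after 8 steps.

8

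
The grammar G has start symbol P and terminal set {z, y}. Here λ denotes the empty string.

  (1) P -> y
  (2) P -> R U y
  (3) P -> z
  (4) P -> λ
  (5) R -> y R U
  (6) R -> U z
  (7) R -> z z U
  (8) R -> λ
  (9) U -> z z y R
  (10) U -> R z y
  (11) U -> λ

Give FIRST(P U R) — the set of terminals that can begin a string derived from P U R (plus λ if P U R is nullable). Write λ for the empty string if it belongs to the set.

{λ, y, z}

FIRST(P) = {λ, y, z}  (via R U y)
FIRST(R) = {λ, y, z}  (via U z)
FIRST(U) = {λ, y, z}  (via R z y)
FIRST(P U R): take FIRST of each symbol in turn, carrying on past any symbol whose FIRST contains λ; result {λ, y, z}.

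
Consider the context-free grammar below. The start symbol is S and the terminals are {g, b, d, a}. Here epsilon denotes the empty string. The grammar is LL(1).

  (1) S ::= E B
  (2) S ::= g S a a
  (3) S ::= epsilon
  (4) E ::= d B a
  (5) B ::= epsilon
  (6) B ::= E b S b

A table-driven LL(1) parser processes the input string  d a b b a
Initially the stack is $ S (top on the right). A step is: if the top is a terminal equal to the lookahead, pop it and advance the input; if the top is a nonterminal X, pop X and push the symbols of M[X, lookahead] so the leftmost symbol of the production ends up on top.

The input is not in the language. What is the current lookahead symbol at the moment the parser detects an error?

b

     Stack      Input        Action
  1  $ S        d a b b a $  expand S ::= E B
  2  $ B E      d a b b a $  expand E ::= d B a
  3  $ B a B d  d a b b a $  match d
  4  $ B a B    a b b a $    expand B ::= epsilon
  5  $ B a      a b b a $    match a
  6  $ B        b b a $      expand B ::= epsilon
  7  $          b b a $      error: stack empty but input remains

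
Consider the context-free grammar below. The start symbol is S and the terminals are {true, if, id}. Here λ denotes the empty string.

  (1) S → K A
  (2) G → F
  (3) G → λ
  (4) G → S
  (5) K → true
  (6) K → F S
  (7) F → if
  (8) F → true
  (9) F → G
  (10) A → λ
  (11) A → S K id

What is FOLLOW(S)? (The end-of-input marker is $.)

{$, id, if, true}

FIRST(S) = {if, true}  (via K A)
FIRST(A) = {λ, if, true}  (via S K id)
FIRST(G) = {λ, if, true}  (via F, S)
FIRST(F) = {λ, if, true}  (via G)
FIRST(K) = {if, true}  (via F S)
FOLLOW(S) includes $ since S is the start symbol.
FOLLOW(S): in G→S, the suffix after S is empty, so FOLLOW(S) ⊇ FOLLOW(G) = {if, true}; in K→F S, the suffix after S is empty, so FOLLOW(S) ⊇ FOLLOW(K) = {$, id, if, true}; in A→S K id, S is followed by K id with FIRST {if, true}. Thus FOLLOW(S) = {$, id, if, true}.
FOLLOW(K): in S→K A, K is followed by A with FIRST {λ, if, true}; in S→K A, the suffix after K is nullable, so FOLLOW(K) ⊇ FOLLOW(S) = {$, id, if, true}; in A→S K id, K is followed by id with FIRST {id}. Thus FOLLOW(K) = {$, id, if, true}.
FOLLOW(A): in S→K A, the suffix after A is empty, so FOLLOW(A) ⊇ FOLLOW(S) = {$, id, if, true}. Thus FOLLOW(A) = {$, id, if, true}.
FOLLOW(G): in F→G, the suffix after G is empty, so FOLLOW(G) ⊇ FOLLOW(F) = {if, true}. Thus FOLLOW(G) = {if, true}.
FOLLOW(F): in G→F, the suffix after F is empty, so FOLLOW(F) ⊇ FOLLOW(G) = {if, true}; in K→F S, F is followed by S with FIRST {if, true}. Thus FOLLOW(F) = {if, true}.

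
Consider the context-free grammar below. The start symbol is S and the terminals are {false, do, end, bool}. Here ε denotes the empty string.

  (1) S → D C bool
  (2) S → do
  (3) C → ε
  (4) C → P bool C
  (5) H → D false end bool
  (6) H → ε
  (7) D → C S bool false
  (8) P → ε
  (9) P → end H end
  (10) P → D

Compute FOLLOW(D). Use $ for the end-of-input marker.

FIRST(S) = {bool, do, end}  (via D C bool)
FIRST(C) = {ε, bool, do, end}  (via P bool C)
FIRST(D) = {bool, do, end}  (via C S bool false)
FIRST(H) = {ε, bool, do, end}  (via D false end bool)
FIRST(P) = {ε, bool, do, end}  (via D)
FOLLOW(S) includes $ since S is the start symbol.
FOLLOW(S): in D→C S bool false, S is followed by bool false with FIRST {bool}. Thus FOLLOW(S) = {$, bool}.
FOLLOW(C): in S→D C bool, C is followed by bool with FIRST {bool}; in C→P bool C, the suffix after C is empty (adds nothing new); in D→C S bool false, C is followed by S bool false with FIRST {bool, do, end}. Thus FOLLOW(C) = {bool, do, end}.
FOLLOW(H): in P→end H end, H is followed by end with FIRST {end}. Thus FOLLOW(H) = {end}.
FOLLOW(P): in C→P bool C, P is followed by bool C with FIRST {bool}. Thus FOLLOW(P) = {bool}.
FOLLOW(D): in S→D C bool, D is followed by C bool with FIRST {bool, do, end}; in H→D false end bool, D is followed by false end bool with FIRST {false}; in P→D, the suffix after D is empty, so FOLLOW(D) ⊇ FOLLOW(P) = {bool}. Thus FOLLOW(D) = {bool, do, end, false}.

{bool, do, end, false}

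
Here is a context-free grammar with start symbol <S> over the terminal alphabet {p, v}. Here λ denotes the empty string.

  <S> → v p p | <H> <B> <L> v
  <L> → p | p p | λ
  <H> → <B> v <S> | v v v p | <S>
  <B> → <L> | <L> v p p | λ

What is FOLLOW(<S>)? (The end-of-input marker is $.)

{$, p, v}

FIRST(<L>): from <L>→p we get {p}; from <L>→p p we get {p}; from <L>→λ we get {λ}. So FIRST(<L>) = {λ, p}.
FIRST(<B>): from <B>→<L> we get {λ, p}; from <B>→<L> v p p we get {p, v}; from <B>→λ we get {λ}. So FIRST(<B>) = {λ, p, v}.
FIRST(<S>): from <S>→v p p we get {v}; from <S>→<H> <B> <L> v we get {p, v}. So FIRST(<S>) = {p, v}.
FIRST(<H>): from <H>→<B> v <S> we get {p, v}; from <H>→v v v p we get {v}; from <H>→<S> we get {p, v}. So FIRST(<H>) = {p, v}.
FOLLOW(<S>) includes $ since <S> is the start symbol.
FOLLOW(<H>): in <S>→<H> <B> <L> v, <H> is followed by <B> <L> v with FIRST {p, v}. Thus FOLLOW(<H>) = {p, v}.
FOLLOW(<S>): in <H>→<B> v <S>, the suffix after <S> is empty, so FOLLOW(<S>) ⊇ FOLLOW(<H>) = {p, v}; in <H>→<S>, the suffix after <S> is empty, so FOLLOW(<S>) ⊇ FOLLOW(<H>) = {p, v}. Thus FOLLOW(<S>) = {$, p, v}.
FOLLOW(<B>): in <S>→<H> <B> <L> v, <B> is followed by <L> v with FIRST {p, v}; in <H>→<B> v <S>, <B> is followed by v <S> with FIRST {v}. Thus FOLLOW(<B>) = {p, v}.
FOLLOW(<L>): in <S>→<H> <B> <L> v, <L> is followed by v with FIRST {v}; in <B>→<L>, the suffix after <L> is empty, so FOLLOW(<L>) ⊇ FOLLOW(<B>) = {p, v}; in <B>→<L> v p p, <L> is followed by v p p with FIRST {v}. Thus FOLLOW(<L>) = {p, v}.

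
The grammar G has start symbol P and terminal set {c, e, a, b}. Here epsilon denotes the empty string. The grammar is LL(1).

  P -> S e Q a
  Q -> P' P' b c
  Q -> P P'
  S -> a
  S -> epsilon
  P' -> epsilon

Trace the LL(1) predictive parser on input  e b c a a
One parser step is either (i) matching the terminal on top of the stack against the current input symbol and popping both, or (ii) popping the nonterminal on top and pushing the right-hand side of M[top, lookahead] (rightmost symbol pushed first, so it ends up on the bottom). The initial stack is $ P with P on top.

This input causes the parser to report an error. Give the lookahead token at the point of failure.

step 1: stack=$ P  input=e b c a a $  — expand P -> S e Q a
step 2: stack=$ a Q e S  input=e b c a a $  — expand S -> epsilon
step 3: stack=$ a Q e  input=e b c a a $  — match e
step 4: stack=$ a Q  input=b c a a $  — expand Q -> P' P' b c
step 5: stack=$ a c b P' P'  input=b c a a $  — expand P' -> epsilon
step 6: stack=$ a c b P'  input=b c a a $  — expand P' -> epsilon
step 7: stack=$ a c b  input=b c a a $  — match b
step 8: stack=$ a c  input=c a a $  — match c
step 9: stack=$ a  input=a a $  — match a
step 10: stack=$  input=a $  — error: stack empty but input remains

a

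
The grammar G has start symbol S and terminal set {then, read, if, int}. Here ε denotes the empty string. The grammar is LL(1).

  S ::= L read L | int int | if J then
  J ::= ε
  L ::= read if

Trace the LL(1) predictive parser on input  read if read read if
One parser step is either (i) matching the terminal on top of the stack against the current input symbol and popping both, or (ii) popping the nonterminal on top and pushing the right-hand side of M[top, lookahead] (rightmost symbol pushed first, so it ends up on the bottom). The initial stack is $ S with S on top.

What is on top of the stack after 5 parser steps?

step 1: stack=$ S  input=read if read read if $  — expand S ::= L read L
step 2: stack=$ L read L  input=read if read read if $  — expand L ::= read if
step 3: stack=$ L read if read  input=read if read read if $  — match read
step 4: stack=$ L read if  input=if read read if $  — match if
step 5: stack=$ L read  input=read read if $  — match read
Stack after step 5: $ L (top = L).

L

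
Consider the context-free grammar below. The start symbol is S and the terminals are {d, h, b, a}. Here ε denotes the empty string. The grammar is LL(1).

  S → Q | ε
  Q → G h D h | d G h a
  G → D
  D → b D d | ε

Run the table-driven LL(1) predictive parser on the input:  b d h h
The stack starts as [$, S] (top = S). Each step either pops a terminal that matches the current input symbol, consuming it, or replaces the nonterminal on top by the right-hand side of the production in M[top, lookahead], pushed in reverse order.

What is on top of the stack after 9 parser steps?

     Stack          Input      Action
  1  $ S            b d h h $  expand S → Q
  2  $ Q            b d h h $  expand Q → G h D h
  3  $ h D h G      b d h h $  expand G → D
  4  $ h D h D      b d h h $  expand D → b D d
  5  $ h D h d D b  b d h h $  match b
  6  $ h D h d D    d h h $    expand D → ε
  7  $ h D h d      d h h $    match d
  8  $ h D h        h h $      match h
  9  $ h D          h $        expand D → ε
Stack after step 9: $ h (top = h).

h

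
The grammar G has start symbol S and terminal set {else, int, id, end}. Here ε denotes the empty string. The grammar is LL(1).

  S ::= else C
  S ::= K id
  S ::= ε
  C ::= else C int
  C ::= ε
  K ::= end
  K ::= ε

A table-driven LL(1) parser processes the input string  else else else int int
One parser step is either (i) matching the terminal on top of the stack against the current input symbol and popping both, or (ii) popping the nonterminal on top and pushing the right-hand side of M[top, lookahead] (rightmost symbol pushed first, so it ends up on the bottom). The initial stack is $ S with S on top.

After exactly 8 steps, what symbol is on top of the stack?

     Stack             Input                     Action
  1  $ S               else else else int int $  expand S ::= else C
  2  $ C else          else else else int int $  match else
  3  $ C               else else int int $       expand C ::= else C int
  4  $ int C else      else else int int $       match else
  5  $ int C           else int int $            expand C ::= else C int
  6  $ int int C else  else int int $            match else
  7  $ int int C       int int $                 expand C ::= ε
  8  $ int int         int int $                 match int
Stack after step 8: $ int (top = int).

int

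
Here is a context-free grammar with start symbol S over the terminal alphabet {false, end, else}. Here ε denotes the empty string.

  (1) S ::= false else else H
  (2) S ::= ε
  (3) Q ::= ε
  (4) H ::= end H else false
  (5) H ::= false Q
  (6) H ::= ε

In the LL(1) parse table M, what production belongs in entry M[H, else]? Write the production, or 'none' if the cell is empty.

FIRST(S) = {ε, false}
FIRST(Q) = {ε}
FIRST(H) = {ε, end, false}
FOLLOW(S) includes $ since S is the start symbol.
FOLLOW(S): S appears on no right-hand side. Thus FOLLOW(S) = {$}.
FOLLOW(H): in S::=false else else H, the suffix after H is empty, so FOLLOW(H) ⊇ FOLLOW(S) = {$}; in H::=end H else false, H is followed by else false with FIRST {else}. Thus FOLLOW(H) = {$, else}.
For H ::= end H else false: FIRST(end H else false) = {end}, so it goes in M[H, t] for t ∈ {end}.
For H ::= false Q: FIRST(false Q) = {false}, so it goes in M[H, t] for t ∈ {false}.
For H ::= ε: FIRST(ε) = {ε}, so it goes in M[H, t] for t ∈ {}; since ε ∈ FIRST, also for every t ∈ FOLLOW(H) = {$, else}.

H ::= ε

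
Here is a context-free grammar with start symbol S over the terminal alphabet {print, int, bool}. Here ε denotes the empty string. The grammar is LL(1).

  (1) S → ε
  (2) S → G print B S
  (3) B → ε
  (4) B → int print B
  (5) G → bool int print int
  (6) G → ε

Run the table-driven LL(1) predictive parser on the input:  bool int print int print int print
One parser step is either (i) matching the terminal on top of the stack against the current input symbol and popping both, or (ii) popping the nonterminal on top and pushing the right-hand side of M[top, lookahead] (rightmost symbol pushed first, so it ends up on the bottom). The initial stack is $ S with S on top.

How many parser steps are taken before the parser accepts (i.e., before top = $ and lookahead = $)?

      Stack                           Input                                 Action
   1  $ S                             bool int print int print int print $  expand S → G print B S
   2  $ S B print G                   bool int print int print int print $  expand G → bool int print int
   3  $ S B print int print int bool  bool int print int print int print $  match bool
   4  $ S B print int print int       int print int print int print $       match int
   5  $ S B print int print           print int print int print $           match print
   6  $ S B print int                 int print int print $                 match int
   7  $ S B print                     print int print $                     match print
   8  $ S B                           int print $                           expand B → int print B
   9  $ S B print int                 int print $                           match int
  10  $ S B print                     print $                               match print
  11  $ S B                           $                                     expand B → ε
  12  $ S                             $                                     expand S → ε
Accept reached after 12 steps.

12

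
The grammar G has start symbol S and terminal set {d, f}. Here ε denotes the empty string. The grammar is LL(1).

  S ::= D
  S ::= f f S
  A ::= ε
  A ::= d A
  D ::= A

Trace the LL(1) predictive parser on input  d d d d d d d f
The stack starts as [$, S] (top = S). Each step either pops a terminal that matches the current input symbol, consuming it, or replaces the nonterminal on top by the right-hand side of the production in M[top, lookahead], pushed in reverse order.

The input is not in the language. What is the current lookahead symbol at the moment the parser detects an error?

f

      Stack  Input              Action
   1  $ S    d d d d d d d f $  expand S ::= D
   2  $ D    d d d d d d d f $  expand D ::= A
   3  $ A    d d d d d d d f $  expand A ::= d A
   4  $ A d  d d d d d d d f $  match d
   5  $ A    d d d d d d f $    expand A ::= d A
   6  $ A d  d d d d d d f $    match d
   7  $ A    d d d d d f $      expand A ::= d A
   8  $ A d  d d d d d f $      match d
   9  $ A    d d d d f $        expand A ::= d A
  10  $ A d  d d d d f $        match d
  11  $ A    d d d f $          expand A ::= d A
  12  $ A d  d d d f $          match d
  13  $ A    d d f $            expand A ::= d A
  14  $ A d  d d f $            match d
  15  $ A    d f $              expand A ::= d A
  16  $ A d  d f $              match d
  17  $ A    f $                error: M[A, f] is empty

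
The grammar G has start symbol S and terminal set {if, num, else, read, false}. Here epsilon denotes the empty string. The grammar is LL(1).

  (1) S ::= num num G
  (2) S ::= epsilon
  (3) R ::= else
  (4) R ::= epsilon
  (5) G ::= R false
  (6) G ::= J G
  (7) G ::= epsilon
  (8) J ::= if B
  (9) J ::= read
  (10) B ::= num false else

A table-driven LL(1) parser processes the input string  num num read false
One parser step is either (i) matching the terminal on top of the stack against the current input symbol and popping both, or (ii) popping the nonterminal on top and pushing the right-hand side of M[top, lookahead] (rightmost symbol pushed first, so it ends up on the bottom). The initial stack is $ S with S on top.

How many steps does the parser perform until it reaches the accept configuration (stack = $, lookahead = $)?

step 1: stack=$ S  input=num num read false $  — expand S ::= num num G
step 2: stack=$ G num num  input=num num read false $  — match num
step 3: stack=$ G num  input=num read false $  — match num
step 4: stack=$ G  input=read false $  — expand G ::= J G
step 5: stack=$ G J  input=read false $  — expand J ::= read
step 6: stack=$ G read  input=read false $  — match read
step 7: stack=$ G  input=false $  — expand G ::= R false
step 8: stack=$ false R  input=false $  — expand R ::= epsilon
step 9: stack=$ false  input=false $  — match false
Accept reached after 9 steps.

9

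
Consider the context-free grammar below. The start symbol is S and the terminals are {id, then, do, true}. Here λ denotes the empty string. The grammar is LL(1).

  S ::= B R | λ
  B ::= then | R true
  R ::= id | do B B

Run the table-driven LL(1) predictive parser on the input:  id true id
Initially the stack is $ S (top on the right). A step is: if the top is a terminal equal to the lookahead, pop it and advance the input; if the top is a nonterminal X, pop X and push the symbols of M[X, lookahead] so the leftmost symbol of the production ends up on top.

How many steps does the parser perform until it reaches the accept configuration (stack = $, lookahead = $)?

step 1: stack=$ S  input=id true id $  — expand S ::= B R
step 2: stack=$ R B  input=id true id $  — expand B ::= R true
step 3: stack=$ R true R  input=id true id $  — expand R ::= id
step 4: stack=$ R true id  input=id true id $  — match id
step 5: stack=$ R true  input=true id $  — match true
step 6: stack=$ R  input=id $  — expand R ::= id
step 7: stack=$ id  input=id $  — match id
Accept reached after 7 steps.

7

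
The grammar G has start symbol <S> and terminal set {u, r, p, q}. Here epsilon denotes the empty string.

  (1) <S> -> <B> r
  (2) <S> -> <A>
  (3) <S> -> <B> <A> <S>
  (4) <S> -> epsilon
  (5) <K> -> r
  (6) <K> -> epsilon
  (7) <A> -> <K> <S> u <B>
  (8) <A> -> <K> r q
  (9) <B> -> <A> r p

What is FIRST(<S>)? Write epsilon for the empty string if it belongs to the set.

{epsilon, r, u}

FIRST(<K>): from <K>->r we get {r}; from <K>->epsilon we get {epsilon}. So FIRST(<K>) = {epsilon, r}.
FIRST(<S>): from <S>-><B> r we get {r, u}; from <S>-><A> we get {r, u}; from <S>-><B> <A> <S> we get {r, u}; from <S>->epsilon we get {epsilon}. So FIRST(<S>) = {epsilon, r, u}.
FIRST(<A>): from <A>-><K> <S> u <B> we get {r, u}; from <A>-><K> r q we get {r}. So FIRST(<A>) = {r, u}.
FIRST(<B>): from <B>-><A> r p we get {r, u}. So FIRST(<B>) = {r, u}.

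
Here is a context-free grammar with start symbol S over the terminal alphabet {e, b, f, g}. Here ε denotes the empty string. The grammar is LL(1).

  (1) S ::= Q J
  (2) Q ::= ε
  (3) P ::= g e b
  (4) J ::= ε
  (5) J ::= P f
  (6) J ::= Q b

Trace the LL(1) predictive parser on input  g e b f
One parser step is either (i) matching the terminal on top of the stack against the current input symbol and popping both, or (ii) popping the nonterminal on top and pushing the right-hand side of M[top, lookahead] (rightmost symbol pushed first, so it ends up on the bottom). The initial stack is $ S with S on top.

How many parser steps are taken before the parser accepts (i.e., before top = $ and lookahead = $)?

8

step 1: stack=$ S  input=g e b f $  — expand S ::= Q J
step 2: stack=$ J Q  input=g e b f $  — expand Q ::= ε
step 3: stack=$ J  input=g e b f $  — expand J ::= P f
step 4: stack=$ f P  input=g e b f $  — expand P ::= g e b
step 5: stack=$ f b e g  input=g e b f $  — match g
step 6: stack=$ f b e  input=e b f $  — match e
step 7: stack=$ f b  input=b f $  — match b
step 8: stack=$ f  input=f $  — match f
Accept reached after 8 steps.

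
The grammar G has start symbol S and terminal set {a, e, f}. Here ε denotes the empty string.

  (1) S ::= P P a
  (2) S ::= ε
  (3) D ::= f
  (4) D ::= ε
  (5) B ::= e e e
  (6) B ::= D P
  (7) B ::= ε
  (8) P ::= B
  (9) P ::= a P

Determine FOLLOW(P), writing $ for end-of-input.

{a, e, f}

FIRST(D): from D::=f we get {f}; from D::=ε we get {ε}. So FIRST(D) = {ε, f}.
FIRST(S): from S::=P P a we get {a, e, f}; from S::=ε we get {ε}. So FIRST(S) = {ε, a, e, f}.
FIRST(B): from B::=e e e we get {e}; from B::=D P we get {ε, a, e, f}; from B::=ε we get {ε}. So FIRST(B) = {ε, a, e, f}.
FIRST(P): from P::=B we get {ε, a, e, f}; from P::=a P we get {a}. So FIRST(P) = {ε, a, e, f}.
FOLLOW(S) includes $ since S is the start symbol.
FOLLOW(S): S appears on no right-hand side. Thus FOLLOW(S) = {$}.
FOLLOW(D): in B::=D P, D is followed by P with FIRST {ε, a, e, f}; in B::=D P, the suffix after D is nullable, so FOLLOW(D) ⊇ FOLLOW(B) = {a, e, f}. Thus FOLLOW(D) = {a, e, f}.
FOLLOW(B): in P::=B, the suffix after B is empty, so FOLLOW(B) ⊇ FOLLOW(P) = {a, e, f}. Thus FOLLOW(B) = {a, e, f}.
FOLLOW(P): in S::=P P a (occurrence 1), P is followed by P a with FIRST {a, e, f}; in S::=P P a (occurrence 2), P is followed by a with FIRST {a}; in B::=D P, the suffix after P is empty, so FOLLOW(P) ⊇ FOLLOW(B) = {a, e, f}; in P::=a P, the suffix after P is empty (adds nothing new). Thus FOLLOW(P) = {a, e, f}.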